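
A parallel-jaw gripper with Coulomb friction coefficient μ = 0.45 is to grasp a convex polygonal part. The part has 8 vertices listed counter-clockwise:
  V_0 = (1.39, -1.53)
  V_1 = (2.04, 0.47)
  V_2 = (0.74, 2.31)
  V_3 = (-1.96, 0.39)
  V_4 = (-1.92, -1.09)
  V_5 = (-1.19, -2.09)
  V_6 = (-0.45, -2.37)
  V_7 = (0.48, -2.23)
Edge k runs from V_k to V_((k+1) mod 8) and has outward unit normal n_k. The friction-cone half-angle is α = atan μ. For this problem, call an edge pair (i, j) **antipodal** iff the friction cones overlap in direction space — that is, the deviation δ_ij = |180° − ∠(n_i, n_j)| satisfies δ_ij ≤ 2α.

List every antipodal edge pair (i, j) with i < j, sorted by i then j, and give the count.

count = 7; pairs: (0,2), (0,3), (1,3), (1,4), (1,5), (2,6), (2,7)

α = atan 0.45 = 24.23°;  2α = 48.46°
n_0 = (+0.9510, -0.3091)
n_1 = (+0.8167, +0.5770)
n_2 = (-0.5795, +0.8150)
n_3 = (-0.9996, -0.0270)
n_4 = (-0.8077, -0.5896)
n_5 = (-0.3539, -0.9353)
n_6 = (+0.1489, -0.9889)
n_7 = (+0.6097, -0.7926)
  (0,1): δ = 126.75°  ·
  (0,2): δ = 36.58°  ✓
  (0,3): δ = 19.55°  ✓
  (0,4): δ = 54.13°  ·
  (0,5): δ = 87.28°  ·
  (0,6): δ = 116.57°  ·
  (0,7): δ = 145.57°  ·
  (1,2): δ = 89.82°  ·
  (1,3): δ = 33.69°  ✓
  (1,4): δ = 0.89°  ✓
  (1,5): δ = 34.03°  ✓
  (1,6): δ = 63.32°  ·
  (1,7): δ = 92.33°  ·
  (2,3): δ = 123.87°  ·
  (2,4): δ = 89.29°  ·
  (2,5): δ = 56.14°  ·
  (2,6): δ = 26.86°  ✓
  (2,7): δ = 2.15°  ✓
  (3,4): δ = 145.42°  ·
  (3,5): δ = 112.27°  ·
  (3,6): δ = 82.99°  ·
  (3,7): δ = 53.98°  ·
  (4,5): δ = 146.86°  ·
  (4,6): δ = 117.57°  ·
  (4,7): δ = 88.56°  ·
  (5,6): δ = 150.71°  ·
  (5,7): δ = 121.71°  ·
  (6,7): δ = 150.99°  ·
antipodal pairs: 7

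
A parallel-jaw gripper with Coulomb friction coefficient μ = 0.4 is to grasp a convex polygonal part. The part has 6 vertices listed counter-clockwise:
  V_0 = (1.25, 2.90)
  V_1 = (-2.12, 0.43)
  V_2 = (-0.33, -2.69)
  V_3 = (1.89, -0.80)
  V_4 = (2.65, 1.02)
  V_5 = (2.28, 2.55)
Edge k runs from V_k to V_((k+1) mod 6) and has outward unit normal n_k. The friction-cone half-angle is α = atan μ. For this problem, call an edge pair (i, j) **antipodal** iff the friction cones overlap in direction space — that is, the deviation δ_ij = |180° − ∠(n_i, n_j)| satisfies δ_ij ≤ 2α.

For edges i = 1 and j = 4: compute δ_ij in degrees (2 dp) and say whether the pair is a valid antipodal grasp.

α = atan 0.4 = 21.80°;  2α = 43.60°
edge 1: e_1 = (+1.79, -3.12);  n_1 = (-0.8674, -0.4976)
edge 4: e_4 = (-0.37, +1.53);  n_4 = (+0.9720, +0.2351)
∠(n_1, n_4) = 163.75°
δ = |180° − 163.75°| = 16.25°
16.25° ≤ 2α = 43.60°  →  valid

δ = 16.25°, valid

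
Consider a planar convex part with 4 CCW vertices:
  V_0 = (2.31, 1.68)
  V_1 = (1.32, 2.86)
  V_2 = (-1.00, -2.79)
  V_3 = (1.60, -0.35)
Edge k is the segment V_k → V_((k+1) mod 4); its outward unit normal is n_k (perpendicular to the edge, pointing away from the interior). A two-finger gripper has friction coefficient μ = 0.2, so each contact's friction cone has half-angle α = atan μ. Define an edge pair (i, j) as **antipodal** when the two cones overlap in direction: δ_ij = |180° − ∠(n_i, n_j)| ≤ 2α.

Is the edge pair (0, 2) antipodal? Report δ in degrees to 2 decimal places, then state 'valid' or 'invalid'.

δ = 93.19°, invalid

α = atan 0.2 = 11.31°;  2α = 22.62°
edge 0: e_0 = (-0.99, +1.18);  n_0 = (+0.7661, +0.6427)
edge 2: e_2 = (+2.60, +2.44);  n_2 = (+0.6843, -0.7292)
∠(n_0, n_2) = 86.81°
δ = |180° − 86.81°| = 93.19°
93.19° > 2α = 22.62°  →  invalid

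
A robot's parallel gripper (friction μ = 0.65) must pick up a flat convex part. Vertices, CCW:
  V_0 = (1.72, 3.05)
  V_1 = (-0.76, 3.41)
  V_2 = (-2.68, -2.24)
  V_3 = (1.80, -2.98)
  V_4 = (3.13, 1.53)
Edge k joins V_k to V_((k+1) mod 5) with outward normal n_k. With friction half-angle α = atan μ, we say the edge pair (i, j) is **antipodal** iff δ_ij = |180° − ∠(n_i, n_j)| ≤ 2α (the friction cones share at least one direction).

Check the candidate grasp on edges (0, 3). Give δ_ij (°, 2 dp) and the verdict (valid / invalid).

α = atan 0.65 = 33.02°;  2α = 66.05°
edge 0: e_0 = (-2.48, +0.36);  n_0 = (+0.1437, +0.9896)
edge 3: e_3 = (+1.33, +4.51);  n_3 = (+0.9592, -0.2829)
∠(n_0, n_3) = 98.17°
δ = |180° − 98.17°| = 81.83°
81.83° > 2α = 66.05°  →  invalid

δ = 81.83°, invalid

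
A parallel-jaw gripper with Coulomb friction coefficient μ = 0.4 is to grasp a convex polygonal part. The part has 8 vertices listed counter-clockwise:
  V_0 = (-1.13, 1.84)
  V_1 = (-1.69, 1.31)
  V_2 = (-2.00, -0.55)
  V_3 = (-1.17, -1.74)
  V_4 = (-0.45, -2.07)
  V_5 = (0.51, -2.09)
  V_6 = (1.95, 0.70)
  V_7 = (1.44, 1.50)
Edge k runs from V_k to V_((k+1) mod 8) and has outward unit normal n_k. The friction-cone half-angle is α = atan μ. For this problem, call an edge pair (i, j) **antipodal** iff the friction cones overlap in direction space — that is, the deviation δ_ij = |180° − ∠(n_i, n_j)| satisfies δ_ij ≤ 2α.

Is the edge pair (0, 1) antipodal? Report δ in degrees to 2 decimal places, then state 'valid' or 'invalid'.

α = atan 0.4 = 21.80°;  2α = 43.60°
edge 0: e_0 = (-0.56, -0.53);  n_0 = (-0.6874, +0.7263)
edge 1: e_1 = (-0.31, -1.86);  n_1 = (-0.9864, +0.1644)
∠(n_0, n_1) = 37.11°
δ = |180° − 37.11°| = 142.89°
142.89° > 2α = 43.60°  →  invalid

δ = 142.89°, invalid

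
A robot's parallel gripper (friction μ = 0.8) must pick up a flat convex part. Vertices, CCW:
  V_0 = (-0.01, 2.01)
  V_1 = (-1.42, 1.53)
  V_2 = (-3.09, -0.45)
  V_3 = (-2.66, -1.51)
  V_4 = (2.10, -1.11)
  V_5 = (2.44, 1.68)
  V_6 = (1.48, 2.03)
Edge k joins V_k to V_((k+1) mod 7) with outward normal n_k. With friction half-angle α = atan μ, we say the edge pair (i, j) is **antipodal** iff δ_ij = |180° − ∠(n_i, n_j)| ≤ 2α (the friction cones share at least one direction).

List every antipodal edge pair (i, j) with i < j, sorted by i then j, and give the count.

α = atan 0.8 = 38.66°;  2α = 77.32°
n_0 = (-0.3223, +0.9466)
n_1 = (-0.7644, +0.6447)
n_2 = (-0.9267, -0.3759)
n_3 = (+0.0837, -0.9965)
n_4 = (+0.9927, -0.1210)
n_5 = (+0.3425, +0.9395)
n_6 = (-0.0134, +0.9999)
  (0,1): δ = 148.95°  ·
  (0,2): δ = 86.72°  ·
  (0,3): δ = 14.00°  ✓
  (0,4): δ = 64.25°  ✓
  (0,5): δ = 141.17°  ·
  (0,6): δ = 161.97°  ·
  (1,2): δ = 117.77°  ·
  (1,3): δ = 45.05°  ✓
  (1,4): δ = 33.20°  ✓
  (1,5): δ = 110.11°  ·
  (1,6): δ = 130.91°  ·
  (2,3): δ = 107.28°  ·
  (2,4): δ = 29.03°  ✓
  (2,5): δ = 47.89°  ✓
  (2,6): δ = 68.69°  ✓
  (3,4): δ = 101.75°  ·
  (3,5): δ = 24.83°  ✓
  (3,6): δ = 4.03°  ✓
  (4,5): δ = 103.08°  ·
  (4,6): δ = 82.28°  ·
  (5,6): δ = 159.20°  ·
antipodal pairs: 9

count = 9; pairs: (0,3), (0,4), (1,3), (1,4), (2,4), (2,5), (2,6), (3,5), (3,6)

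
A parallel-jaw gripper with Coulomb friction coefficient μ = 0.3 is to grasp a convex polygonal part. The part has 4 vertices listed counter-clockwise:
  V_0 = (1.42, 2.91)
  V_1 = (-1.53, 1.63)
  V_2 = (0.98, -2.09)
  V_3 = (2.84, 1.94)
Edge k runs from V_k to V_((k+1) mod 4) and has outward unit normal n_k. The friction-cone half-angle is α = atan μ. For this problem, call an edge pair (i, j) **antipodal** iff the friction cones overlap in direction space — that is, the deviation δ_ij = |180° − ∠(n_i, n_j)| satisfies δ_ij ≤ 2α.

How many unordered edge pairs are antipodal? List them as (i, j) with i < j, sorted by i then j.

count = 1; pairs: (1,3)

α = atan 0.3 = 16.70°;  2α = 33.40°
n_0 = (-0.3980, +0.9174)
n_1 = (-0.8290, -0.5593)
n_2 = (+0.9080, -0.4191)
n_3 = (+0.5641, +0.8257)
  (0,1): δ = 79.45°  ·
  (0,2): δ = 41.77°  ·
  (0,3): δ = 122.21°  ·
  (1,2): δ = 58.78°  ·
  (1,3): δ = 21.65°  ✓
  (2,3): δ = 99.56°  ·
antipodal pairs: 1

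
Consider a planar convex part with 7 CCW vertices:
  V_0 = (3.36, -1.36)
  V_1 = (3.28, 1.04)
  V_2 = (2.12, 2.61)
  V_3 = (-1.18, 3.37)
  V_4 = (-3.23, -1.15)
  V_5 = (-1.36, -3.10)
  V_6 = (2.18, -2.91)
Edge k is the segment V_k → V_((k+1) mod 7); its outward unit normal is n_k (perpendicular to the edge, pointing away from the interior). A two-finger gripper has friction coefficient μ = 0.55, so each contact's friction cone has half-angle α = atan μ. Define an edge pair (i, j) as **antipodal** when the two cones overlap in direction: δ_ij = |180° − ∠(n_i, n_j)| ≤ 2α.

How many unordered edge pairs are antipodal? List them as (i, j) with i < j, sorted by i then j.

count = 7; pairs: (0,3), (0,4), (1,4), (1,5), (2,4), (2,5), (3,6)

α = atan 0.55 = 28.81°;  2α = 57.62°
n_0 = (+0.9994, +0.0333)
n_1 = (+0.8043, +0.5942)
n_2 = (+0.2244, +0.9745)
n_3 = (-0.9107, +0.4130)
n_4 = (-0.7218, -0.6921)
n_5 = (+0.0536, -0.9986)
n_6 = (+0.7957, -0.6057)
  (0,1): δ = 145.45°  ·
  (0,2): δ = 104.88°  ·
  (0,3): δ = 26.31°  ✓
  (0,4): δ = 41.89°  ✓
  (0,5): δ = 91.16°  ·
  (0,6): δ = 140.81°  ·
  (1,2): δ = 139.43°  ·
  (1,3): δ = 60.86°  ·
  (1,4): δ = 7.34°  ✓
  (1,5): δ = 56.61°  ✓
  (1,6): δ = 106.26°  ·
  (2,3): δ = 101.43°  ·
  (2,4): δ = 33.23°  ✓
  (2,5): δ = 16.04°  ✓
  (2,6): δ = 65.69°  ·
  (3,4): δ = 111.80°  ·
  (3,5): δ = 62.53°  ·
  (3,6): δ = 12.89°  ✓
  (4,5): δ = 130.73°  ·
  (4,6): δ = 81.08°  ·
  (5,6): δ = 130.35°  ·
antipodal pairs: 7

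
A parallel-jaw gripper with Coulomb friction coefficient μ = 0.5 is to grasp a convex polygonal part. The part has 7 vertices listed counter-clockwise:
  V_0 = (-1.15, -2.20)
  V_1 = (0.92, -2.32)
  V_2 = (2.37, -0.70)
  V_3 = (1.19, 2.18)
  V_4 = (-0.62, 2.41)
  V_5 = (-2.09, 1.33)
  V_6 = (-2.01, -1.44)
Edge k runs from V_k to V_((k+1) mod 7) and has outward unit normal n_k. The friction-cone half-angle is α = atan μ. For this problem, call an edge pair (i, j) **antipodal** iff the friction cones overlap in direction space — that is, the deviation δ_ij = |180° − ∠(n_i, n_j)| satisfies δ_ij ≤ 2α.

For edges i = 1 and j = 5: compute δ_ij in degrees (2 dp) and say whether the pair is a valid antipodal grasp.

α = atan 0.5 = 26.57°;  2α = 53.13°
edge 1: e_1 = (+1.45, +1.62);  n_1 = (+0.7451, -0.6669)
edge 5: e_5 = (+0.08, -2.77);  n_5 = (-0.9996, -0.0289)
∠(n_1, n_5) = 136.52°
δ = |180° − 136.52°| = 43.48°
43.48° ≤ 2α = 53.13°  →  valid

δ = 43.48°, valid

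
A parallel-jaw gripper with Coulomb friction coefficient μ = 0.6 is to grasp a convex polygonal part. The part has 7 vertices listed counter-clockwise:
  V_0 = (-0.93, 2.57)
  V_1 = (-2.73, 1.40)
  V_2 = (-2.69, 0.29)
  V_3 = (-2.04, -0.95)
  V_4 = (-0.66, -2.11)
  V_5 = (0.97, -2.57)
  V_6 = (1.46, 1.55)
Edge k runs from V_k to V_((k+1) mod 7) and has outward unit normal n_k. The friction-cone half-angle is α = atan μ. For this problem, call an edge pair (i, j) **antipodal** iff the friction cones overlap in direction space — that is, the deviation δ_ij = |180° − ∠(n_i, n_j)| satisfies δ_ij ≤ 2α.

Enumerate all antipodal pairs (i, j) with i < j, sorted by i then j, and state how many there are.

α = atan 0.6 = 30.96°;  2α = 61.93°
n_0 = (-0.5450, +0.8384)
n_1 = (-0.9994, -0.0360)
n_2 = (-0.8857, -0.4643)
n_3 = (-0.6435, -0.7655)
n_4 = (-0.2716, -0.9624)
n_5 = (+0.9930, -0.1181)
n_6 = (+0.3925, +0.9197)
  (0,1): δ = 120.96°  ·
  (0,2): δ = 95.36°  ·
  (0,3): δ = 73.07°  ·
  (0,4): δ = 48.78°  ✓
  (0,5): δ = 50.19°  ✓
  (0,6): δ = 123.86°  ·
  (1,2): δ = 154.40°  ·
  (1,3): δ = 132.11°  ·
  (1,4): δ = 107.82°  ·
  (1,5): δ = 8.85°  ✓
  (1,6): δ = 64.82°  ·
  (2,3): δ = 157.71°  ·
  (2,4): δ = 133.42°  ·
  (2,5): δ = 34.45°  ✓
  (2,6): δ = 39.23°  ✓
  (3,4): δ = 155.71°  ·
  (3,5): δ = 56.73°  ✓
  (3,6): δ = 16.94°  ✓
  (4,5): δ = 81.02°  ·
  (4,6): δ = 7.35°  ✓
  (5,6): δ = 106.33°  ·
antipodal pairs: 8

count = 8; pairs: (0,4), (0,5), (1,5), (2,5), (2,6), (3,5), (3,6), (4,6)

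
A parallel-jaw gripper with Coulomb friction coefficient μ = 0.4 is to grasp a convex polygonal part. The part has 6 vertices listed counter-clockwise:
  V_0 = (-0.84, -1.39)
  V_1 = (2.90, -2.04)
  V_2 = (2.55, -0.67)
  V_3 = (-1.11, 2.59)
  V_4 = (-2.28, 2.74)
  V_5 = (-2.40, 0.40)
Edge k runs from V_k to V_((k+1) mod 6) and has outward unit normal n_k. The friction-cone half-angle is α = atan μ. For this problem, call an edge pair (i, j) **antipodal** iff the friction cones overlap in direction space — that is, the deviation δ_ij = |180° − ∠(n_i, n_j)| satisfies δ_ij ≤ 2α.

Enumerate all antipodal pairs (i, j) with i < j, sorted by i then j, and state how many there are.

count = 6; pairs: (0,2), (0,3), (1,4), (1,5), (2,5), (3,5)

α = atan 0.4 = 21.80°;  2α = 43.60°
n_0 = (-0.1712, -0.9852)
n_1 = (+0.9689, +0.2475)
n_2 = (+0.6651, +0.7467)
n_3 = (+0.1272, +0.9919)
n_4 = (-0.9987, +0.0512)
n_5 = (-0.7539, -0.6570)
  (0,1): δ = 65.81°  ·
  (0,2): δ = 31.83°  ✓
  (0,3): δ = 2.55°  ✓
  (0,4): δ = 96.92°  ·
  (0,5): δ = 140.93°  ·
  (1,2): δ = 146.02°  ·
  (1,3): δ = 111.64°  ·
  (1,4): δ = 17.27°  ✓
  (1,5): δ = 26.74°  ✓
  (2,3): δ = 145.61°  ·
  (2,4): δ = 51.24°  ·
  (2,5): δ = 7.24°  ✓
  (3,4): δ = 85.63°  ·
  (3,5): δ = 41.62°  ✓
  (4,5): δ = 135.99°  ·
antipodal pairs: 6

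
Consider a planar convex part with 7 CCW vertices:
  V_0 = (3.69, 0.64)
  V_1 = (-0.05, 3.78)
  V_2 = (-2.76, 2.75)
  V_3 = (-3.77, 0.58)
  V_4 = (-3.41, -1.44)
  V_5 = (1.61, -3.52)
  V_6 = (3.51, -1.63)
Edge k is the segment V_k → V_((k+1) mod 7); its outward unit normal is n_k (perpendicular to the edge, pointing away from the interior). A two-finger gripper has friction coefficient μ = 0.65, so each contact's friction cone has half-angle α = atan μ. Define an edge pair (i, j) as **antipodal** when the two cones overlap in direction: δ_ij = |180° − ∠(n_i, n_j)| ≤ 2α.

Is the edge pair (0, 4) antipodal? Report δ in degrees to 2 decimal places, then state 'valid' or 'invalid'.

α = atan 0.65 = 33.02°;  2α = 66.05°
edge 0: e_0 = (-3.74, +3.14);  n_0 = (+0.6430, +0.7659)
edge 4: e_4 = (+5.02, -2.08);  n_4 = (-0.3828, -0.9238)
∠(n_0, n_4) = 162.49°
δ = |180° − 162.49°| = 17.51°
17.51° ≤ 2α = 66.05°  →  valid

δ = 17.51°, valid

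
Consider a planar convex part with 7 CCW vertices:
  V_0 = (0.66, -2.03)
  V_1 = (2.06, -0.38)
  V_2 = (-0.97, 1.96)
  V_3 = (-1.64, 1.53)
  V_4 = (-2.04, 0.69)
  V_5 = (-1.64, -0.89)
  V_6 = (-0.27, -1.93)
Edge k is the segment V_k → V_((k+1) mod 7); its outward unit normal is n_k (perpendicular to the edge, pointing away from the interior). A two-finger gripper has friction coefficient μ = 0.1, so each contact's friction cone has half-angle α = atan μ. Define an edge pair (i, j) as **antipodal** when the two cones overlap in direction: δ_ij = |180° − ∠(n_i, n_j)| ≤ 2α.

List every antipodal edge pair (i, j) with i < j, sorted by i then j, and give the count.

count = 1; pairs: (1,5)

α = atan 0.1 = 5.71°;  2α = 11.42°
n_0 = (+0.7625, -0.6470)
n_1 = (+0.6112, +0.7915)
n_2 = (-0.5401, +0.8416)
n_3 = (-0.9029, +0.4299)
n_4 = (-0.9694, -0.2454)
n_5 = (-0.6046, -0.7965)
n_6 = (-0.1069, -0.9943)
  (0,1): δ = 87.36°  ·
  (0,2): δ = 16.99°  ·
  (0,3): δ = 14.85°  ·
  (0,4): δ = 54.52°  ·
  (0,5): δ = 93.11°  ·
  (0,6): δ = 124.18°  ·
  (1,2): δ = 109.63°  ·
  (1,3): δ = 77.79°  ·
  (1,4): δ = 38.12°  ·
  (1,5): δ = 0.48°  ✓
  (1,6): δ = 31.54°  ·
  (2,3): δ = 148.16°  ·
  (2,4): δ = 108.49°  ·
  (2,5): δ = 69.89°  ·
  (2,6): δ = 38.83°  ·
  (3,4): δ = 140.33°  ·
  (3,5): δ = 101.74°  ·
  (3,6): δ = 70.67°  ·
  (4,5): δ = 141.41°  ·
  (4,6): δ = 110.34°  ·
  (5,6): δ = 148.93°  ·
antipodal pairs: 1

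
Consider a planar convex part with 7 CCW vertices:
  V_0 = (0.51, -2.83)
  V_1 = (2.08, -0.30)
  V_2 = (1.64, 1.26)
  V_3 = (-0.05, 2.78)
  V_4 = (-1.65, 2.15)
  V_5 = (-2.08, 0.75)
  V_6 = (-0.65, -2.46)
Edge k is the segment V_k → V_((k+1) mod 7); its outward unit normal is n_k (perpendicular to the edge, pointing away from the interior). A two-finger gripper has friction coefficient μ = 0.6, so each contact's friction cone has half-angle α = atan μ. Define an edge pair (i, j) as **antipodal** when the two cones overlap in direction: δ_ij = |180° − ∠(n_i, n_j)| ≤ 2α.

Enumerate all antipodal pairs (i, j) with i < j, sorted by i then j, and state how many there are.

α = atan 0.6 = 30.96°;  2α = 61.93°
n_0 = (+0.8497, -0.5273)
n_1 = (+0.9624, +0.2715)
n_2 = (+0.6687, +0.7435)
n_3 = (-0.3664, +0.9305)
n_4 = (-0.9559, +0.2936)
n_5 = (-0.9135, -0.4069)
n_6 = (-0.3039, -0.9527)
  (0,1): δ = 132.43°  ·
  (0,2): δ = 100.15°  ·
  (0,3): δ = 36.69°  ✓
  (0,4): δ = 14.75°  ✓
  (0,5): δ = 55.83°  ✓
  (0,6): δ = 104.13°  ·
  (1,2): δ = 147.72°  ·
  (1,3): δ = 84.26°  ·
  (1,4): δ = 32.83°  ✓
  (1,5): δ = 8.26°  ✓
  (1,6): δ = 56.56°  ✓
  (2,3): δ = 116.54°  ·
  (2,4): δ = 65.11°  ·
  (2,5): δ = 24.02°  ✓
  (2,6): δ = 24.28°  ✓
  (3,4): δ = 128.57°  ·
  (3,5): δ = 87.48°  ·
  (3,6): δ = 39.18°  ✓
  (4,5): δ = 138.91°  ·
  (4,6): δ = 90.62°  ·
  (5,6): δ = 131.70°  ·
antipodal pairs: 9

count = 9; pairs: (0,3), (0,4), (0,5), (1,4), (1,5), (1,6), (2,5), (2,6), (3,6)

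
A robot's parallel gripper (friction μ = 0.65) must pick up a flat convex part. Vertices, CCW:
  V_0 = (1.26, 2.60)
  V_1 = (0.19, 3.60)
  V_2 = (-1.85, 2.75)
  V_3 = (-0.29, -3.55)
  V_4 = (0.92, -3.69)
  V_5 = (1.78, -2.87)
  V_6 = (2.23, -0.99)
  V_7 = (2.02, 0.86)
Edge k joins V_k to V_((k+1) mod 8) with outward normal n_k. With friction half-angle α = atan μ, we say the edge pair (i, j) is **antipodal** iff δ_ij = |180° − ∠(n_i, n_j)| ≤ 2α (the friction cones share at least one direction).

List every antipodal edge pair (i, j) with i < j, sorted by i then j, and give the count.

count = 10; pairs: (0,2), (0,3), (1,3), (1,4), (1,5), (2,4), (2,5), (2,6), (2,7), (3,7)

α = atan 0.65 = 33.02°;  2α = 66.05°
n_0 = (+0.6828, +0.7306)
n_1 = (-0.3846, +0.9231)
n_2 = (-0.9707, -0.2404)
n_3 = (-0.1149, -0.9934)
n_4 = (+0.6901, -0.7237)
n_5 = (+0.9725, -0.2328)
n_6 = (+0.9936, +0.1128)
n_7 = (+0.9164, +0.4003)
  (0,1): δ = 114.32°  ·
  (0,2): δ = 33.03°  ✓
  (0,3): δ = 36.46°  ✓
  (0,4): δ = 86.70°  ·
  (0,5): δ = 119.60°  ·
  (0,6): δ = 139.54°  ·
  (0,7): δ = 156.66°  ·
  (1,2): δ = 98.71°  ·
  (1,3): δ = 29.22°  ✓
  (1,4): δ = 21.02°  ✓
  (1,5): δ = 53.92°  ✓
  (1,6): δ = 73.86°  ·
  (1,7): δ = 90.97°  ·
  (2,3): δ = 110.51°  ·
  (2,4): δ = 60.27°  ✓
  (2,5): δ = 27.37°  ✓
  (2,6): δ = 7.43°  ✓
  (2,7): δ = 9.69°  ✓
  (3,4): δ = 129.76°  ·
  (3,5): δ = 96.86°  ·
  (3,6): δ = 76.92°  ·
  (3,7): δ = 59.81°  ✓
  (4,5): δ = 147.10°  ·
  (4,6): δ = 127.16°  ·
  (4,7): δ = 110.04°  ·
  (5,6): δ = 160.06°  ·
  (5,7): δ = 142.94°  ·
  (6,7): δ = 162.88°  ·
antipodal pairs: 10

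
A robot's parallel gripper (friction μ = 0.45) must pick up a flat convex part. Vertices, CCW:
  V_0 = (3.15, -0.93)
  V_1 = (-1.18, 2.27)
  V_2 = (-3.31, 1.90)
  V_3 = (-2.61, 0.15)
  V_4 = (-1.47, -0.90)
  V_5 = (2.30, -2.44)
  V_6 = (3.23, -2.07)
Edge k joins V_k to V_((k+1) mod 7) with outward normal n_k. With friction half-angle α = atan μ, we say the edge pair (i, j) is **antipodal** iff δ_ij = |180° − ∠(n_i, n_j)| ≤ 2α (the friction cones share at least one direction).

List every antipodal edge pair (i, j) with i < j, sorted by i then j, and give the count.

α = atan 0.45 = 24.23°;  2α = 48.46°
n_0 = (+0.5943, +0.8042)
n_1 = (-0.1711, +0.9852)
n_2 = (-0.9285, -0.3714)
n_3 = (-0.6775, -0.7355)
n_4 = (-0.3782, -0.9257)
n_5 = (+0.3697, -0.9292)
n_6 = (+0.9975, +0.0700)
  (0,1): δ = 133.68°  ·
  (0,2): δ = 31.73°  ✓
  (0,3): δ = 6.18°  ✓
  (0,4): δ = 14.25°  ✓
  (0,5): δ = 58.16°  ·
  (0,6): δ = 130.48°  ·
  (1,2): δ = 78.05°  ·
  (1,3): δ = 52.50°  ·
  (1,4): δ = 32.07°  ✓
  (1,5): δ = 11.84°  ✓
  (1,6): δ = 84.16°  ·
  (2,3): δ = 154.45°  ·
  (2,4): δ = 134.02°  ·
  (2,5): δ = 90.11°  ·
  (2,6): δ = 17.79°  ✓
  (3,4): δ = 159.57°  ·
  (3,5): δ = 115.66°  ·
  (3,6): δ = 43.34°  ✓
  (4,5): δ = 136.09°  ·
  (4,6): δ = 63.77°  ·
  (5,6): δ = 107.68°  ·
antipodal pairs: 7

count = 7; pairs: (0,2), (0,3), (0,4), (1,4), (1,5), (2,6), (3,6)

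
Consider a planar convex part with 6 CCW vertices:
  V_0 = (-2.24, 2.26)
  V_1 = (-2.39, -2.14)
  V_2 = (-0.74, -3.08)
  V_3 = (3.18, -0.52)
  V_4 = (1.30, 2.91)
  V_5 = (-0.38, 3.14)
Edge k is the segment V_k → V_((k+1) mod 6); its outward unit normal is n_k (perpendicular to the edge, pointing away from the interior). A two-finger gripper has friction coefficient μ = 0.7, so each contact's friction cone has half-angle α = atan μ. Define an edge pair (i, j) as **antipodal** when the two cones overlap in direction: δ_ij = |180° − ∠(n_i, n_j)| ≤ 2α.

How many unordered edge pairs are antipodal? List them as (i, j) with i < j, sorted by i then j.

count = 7; pairs: (0,2), (0,3), (1,3), (1,4), (1,5), (2,4), (2,5)

α = atan 0.7 = 34.99°;  2α = 69.98°
n_0 = (-0.9994, +0.0341)
n_1 = (-0.4950, -0.8689)
n_2 = (+0.5468, -0.8373)
n_3 = (+0.8769, +0.4806)
n_4 = (+0.1356, +0.9908)
n_5 = (-0.4277, +0.9039)
  (0,1): δ = 117.72°  ·
  (0,2): δ = 54.90°  ✓
  (0,3): δ = 30.68°  ✓
  (0,4): δ = 84.16°  ·
  (0,5): δ = 117.27°  ·
  (1,2): δ = 117.18°  ·
  (1,3): δ = 31.60°  ✓
  (1,4): δ = 21.87°  ✓
  (1,5): δ = 54.99°  ✓
  (2,3): δ = 94.42°  ·
  (2,4): δ = 40.94°  ✓
  (2,5): δ = 7.83°  ✓
  (3,4): δ = 126.52°  ·
  (3,5): δ = 93.41°  ·
  (4,5): δ = 146.88°  ·
antipodal pairs: 7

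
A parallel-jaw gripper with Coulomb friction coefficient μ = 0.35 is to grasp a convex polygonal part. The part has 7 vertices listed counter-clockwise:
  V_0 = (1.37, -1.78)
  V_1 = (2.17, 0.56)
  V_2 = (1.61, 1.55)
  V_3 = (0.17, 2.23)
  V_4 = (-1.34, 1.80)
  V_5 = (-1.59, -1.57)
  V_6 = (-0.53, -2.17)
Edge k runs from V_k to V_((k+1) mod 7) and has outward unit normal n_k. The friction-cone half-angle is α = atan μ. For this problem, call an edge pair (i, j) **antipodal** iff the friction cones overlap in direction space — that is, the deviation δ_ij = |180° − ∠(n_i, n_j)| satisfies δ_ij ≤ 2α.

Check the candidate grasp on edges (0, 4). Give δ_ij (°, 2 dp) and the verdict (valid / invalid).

δ = 14.63°, valid

α = atan 0.35 = 19.29°;  2α = 38.58°
edge 0: e_0 = (+0.80, +2.34);  n_0 = (+0.9462, -0.3235)
edge 4: e_4 = (-0.25, -3.37);  n_4 = (-0.9973, +0.0740)
∠(n_0, n_4) = 165.37°
δ = |180° − 165.37°| = 14.63°
14.63° ≤ 2α = 38.58°  →  valid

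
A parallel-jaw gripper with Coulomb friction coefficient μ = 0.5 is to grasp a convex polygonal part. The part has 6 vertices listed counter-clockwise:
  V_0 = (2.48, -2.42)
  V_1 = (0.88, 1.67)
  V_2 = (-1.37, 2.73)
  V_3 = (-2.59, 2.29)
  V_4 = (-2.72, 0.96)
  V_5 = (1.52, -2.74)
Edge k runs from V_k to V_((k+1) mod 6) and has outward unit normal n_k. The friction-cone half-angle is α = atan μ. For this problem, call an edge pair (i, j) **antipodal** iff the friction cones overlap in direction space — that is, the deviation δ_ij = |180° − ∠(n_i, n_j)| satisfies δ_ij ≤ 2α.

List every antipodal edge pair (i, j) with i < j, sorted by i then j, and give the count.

count = 5; pairs: (0,3), (0,4), (1,4), (1,5), (2,5)

α = atan 0.5 = 26.57°;  2α = 53.13°
n_0 = (+0.9313, +0.3643)
n_1 = (+0.4262, +0.9046)
n_2 = (-0.3393, +0.9407)
n_3 = (-0.9953, +0.0973)
n_4 = (-0.6575, -0.7535)
n_5 = (+0.3162, -0.9487)
  (0,1): δ = 136.59°  ·
  (0,2): δ = 91.53°  ·
  (0,3): δ = 26.95°  ✓
  (0,4): δ = 27.53°  ✓
  (0,5): δ = 87.07°  ·
  (1,2): δ = 134.94°  ·
  (1,3): δ = 70.36°  ·
  (1,4): δ = 15.88°  ✓
  (1,5): δ = 43.66°  ✓
  (2,3): δ = 115.41°  ·
  (2,4): δ = 60.94°  ·
  (2,5): δ = 1.40°  ✓
  (3,4): δ = 125.53°  ·
  (3,5): δ = 65.98°  ·
  (4,5): δ = 120.46°  ·
antipodal pairs: 5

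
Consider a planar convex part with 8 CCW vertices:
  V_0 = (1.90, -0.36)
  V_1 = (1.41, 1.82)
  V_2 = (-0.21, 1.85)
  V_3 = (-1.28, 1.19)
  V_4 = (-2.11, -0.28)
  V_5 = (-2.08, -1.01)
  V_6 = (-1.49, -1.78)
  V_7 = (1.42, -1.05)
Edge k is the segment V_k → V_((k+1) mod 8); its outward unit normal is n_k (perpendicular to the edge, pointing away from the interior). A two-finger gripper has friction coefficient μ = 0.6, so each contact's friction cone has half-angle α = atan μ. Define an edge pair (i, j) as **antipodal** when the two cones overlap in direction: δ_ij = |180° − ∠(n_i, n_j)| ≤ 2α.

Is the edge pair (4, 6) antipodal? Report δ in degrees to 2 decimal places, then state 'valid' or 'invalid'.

α = atan 0.6 = 30.96°;  2α = 61.93°
edge 4: e_4 = (+0.03, -0.73);  n_4 = (-0.9992, -0.0411)
edge 6: e_6 = (+2.91, +0.73);  n_6 = (+0.2433, -0.9699)
∠(n_4, n_6) = 101.73°
δ = |180° − 101.73°| = 78.27°
78.27° > 2α = 61.93°  →  invalid

δ = 78.27°, invalid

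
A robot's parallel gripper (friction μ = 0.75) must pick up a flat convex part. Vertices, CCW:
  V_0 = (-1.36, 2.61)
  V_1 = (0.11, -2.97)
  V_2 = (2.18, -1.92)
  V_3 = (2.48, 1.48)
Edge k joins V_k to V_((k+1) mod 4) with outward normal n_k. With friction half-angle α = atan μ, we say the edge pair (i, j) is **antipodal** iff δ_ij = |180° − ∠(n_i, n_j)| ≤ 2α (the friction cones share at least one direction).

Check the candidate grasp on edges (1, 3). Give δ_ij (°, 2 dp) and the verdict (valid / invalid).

δ = 43.29°, valid

α = atan 0.75 = 36.87°;  2α = 73.74°
edge 1: e_1 = (+2.07, +1.05);  n_1 = (+0.4524, -0.8918)
edge 3: e_3 = (-3.84, +1.13);  n_3 = (+0.2823, +0.9593)
∠(n_1, n_3) = 136.71°
δ = |180° − 136.71°| = 43.29°
43.29° ≤ 2α = 73.74°  →  valid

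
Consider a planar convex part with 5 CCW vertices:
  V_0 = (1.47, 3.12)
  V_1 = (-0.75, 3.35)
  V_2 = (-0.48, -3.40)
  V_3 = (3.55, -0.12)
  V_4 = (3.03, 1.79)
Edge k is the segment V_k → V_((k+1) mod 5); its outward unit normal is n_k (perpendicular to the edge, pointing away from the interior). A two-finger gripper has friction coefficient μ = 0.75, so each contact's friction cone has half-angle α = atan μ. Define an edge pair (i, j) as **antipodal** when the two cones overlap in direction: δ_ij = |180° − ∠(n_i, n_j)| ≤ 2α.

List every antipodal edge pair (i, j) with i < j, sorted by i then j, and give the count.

count = 4; pairs: (0,2), (1,2), (1,3), (1,4)

α = atan 0.75 = 36.87°;  2α = 73.74°
n_0 = (+0.1031, +0.9947)
n_1 = (-0.9992, -0.0400)
n_2 = (+0.6312, -0.7756)
n_3 = (+0.9649, +0.2627)
n_4 = (+0.6488, +0.7610)
  (0,1): δ = 81.79°  ·
  (0,2): δ = 45.06°  ✓
  (0,3): δ = 111.14°  ·
  (0,4): δ = 145.47°  ·
  (1,2): δ = 53.15°  ✓
  (1,3): δ = 12.94°  ✓
  (1,4): δ = 47.26°  ✓
  (2,3): δ = 113.91°  ·
  (2,4): δ = 79.59°  ·
  (3,4): δ = 145.68°  ·
antipodal pairs: 4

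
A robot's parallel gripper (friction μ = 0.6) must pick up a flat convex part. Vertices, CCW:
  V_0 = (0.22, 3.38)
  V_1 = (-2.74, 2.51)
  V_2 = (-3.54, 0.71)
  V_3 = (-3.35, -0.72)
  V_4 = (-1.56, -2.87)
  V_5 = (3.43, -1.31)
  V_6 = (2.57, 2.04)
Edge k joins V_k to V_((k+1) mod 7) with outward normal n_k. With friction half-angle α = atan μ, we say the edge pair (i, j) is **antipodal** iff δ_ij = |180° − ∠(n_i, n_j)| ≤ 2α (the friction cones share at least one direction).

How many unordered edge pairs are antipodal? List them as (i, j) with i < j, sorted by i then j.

α = atan 0.6 = 30.96°;  2α = 61.93°
n_0 = (-0.2820, +0.9594)
n_1 = (-0.9138, +0.4061)
n_2 = (-0.9913, -0.1317)
n_3 = (-0.7685, -0.6398)
n_4 = (+0.2984, -0.9544)
n_5 = (+0.9686, +0.2487)
n_6 = (+0.4953, +0.8687)
  (0,1): δ = 130.34°  ·
  (0,2): δ = 98.81°  ·
  (0,3): δ = 66.60°  ·
  (0,4): δ = 0.98°  ✓
  (0,5): δ = 88.02°  ·
  (0,6): δ = 133.93°  ·
  (1,2): δ = 148.47°  ·
  (1,3): δ = 116.26°  ·
  (1,4): δ = 48.68°  ✓
  (1,5): δ = 38.36°  ✓
  (1,6): δ = 84.27°  ·
  (2,3): δ = 147.79°  ·
  (2,4): δ = 80.21°  ·
  (2,5): δ = 6.83°  ✓
  (2,6): δ = 52.74°  ✓
  (3,4): δ = 112.42°  ·
  (3,5): δ = 25.38°  ✓
  (3,6): δ = 20.53°  ✓
  (4,5): δ = 92.96°  ·
  (4,6): δ = 47.05°  ✓
  (5,6): δ = 134.09°  ·
antipodal pairs: 8

count = 8; pairs: (0,4), (1,4), (1,5), (2,5), (2,6), (3,5), (3,6), (4,6)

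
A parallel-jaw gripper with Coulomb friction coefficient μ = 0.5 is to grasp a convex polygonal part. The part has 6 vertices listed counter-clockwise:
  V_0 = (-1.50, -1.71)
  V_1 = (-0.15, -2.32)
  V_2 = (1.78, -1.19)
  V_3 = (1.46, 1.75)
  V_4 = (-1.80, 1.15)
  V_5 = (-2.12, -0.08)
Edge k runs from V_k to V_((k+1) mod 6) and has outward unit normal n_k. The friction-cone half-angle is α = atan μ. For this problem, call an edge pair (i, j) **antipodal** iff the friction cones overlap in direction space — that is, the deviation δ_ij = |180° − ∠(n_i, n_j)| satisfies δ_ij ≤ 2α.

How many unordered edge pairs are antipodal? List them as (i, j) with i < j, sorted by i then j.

α = atan 0.5 = 26.57°;  2α = 53.13°
n_0 = (-0.4118, -0.9113)
n_1 = (+0.5053, -0.8630)
n_2 = (+0.9941, +0.1082)
n_3 = (-0.1810, +0.9835)
n_4 = (-0.9678, +0.2518)
n_5 = (-0.9347, -0.3555)
  (0,1): δ = 125.34°  ·
  (0,2): δ = 59.47°  ·
  (0,3): δ = 34.74°  ✓
  (0,4): δ = 99.73°  ·
  (0,5): δ = 135.14°  ·
  (1,2): δ = 114.14°  ·
  (1,3): δ = 19.92°  ✓
  (1,4): δ = 45.07°  ✓
  (1,5): δ = 80.48°  ·
  (2,3): δ = 85.78°  ·
  (2,4): δ = 20.79°  ✓
  (2,5): δ = 14.61°  ✓
  (3,4): δ = 115.01°  ·
  (3,5): δ = 79.60°  ·
  (4,5): δ = 144.59°  ·
antipodal pairs: 5

count = 5; pairs: (0,3), (1,3), (1,4), (2,4), (2,5)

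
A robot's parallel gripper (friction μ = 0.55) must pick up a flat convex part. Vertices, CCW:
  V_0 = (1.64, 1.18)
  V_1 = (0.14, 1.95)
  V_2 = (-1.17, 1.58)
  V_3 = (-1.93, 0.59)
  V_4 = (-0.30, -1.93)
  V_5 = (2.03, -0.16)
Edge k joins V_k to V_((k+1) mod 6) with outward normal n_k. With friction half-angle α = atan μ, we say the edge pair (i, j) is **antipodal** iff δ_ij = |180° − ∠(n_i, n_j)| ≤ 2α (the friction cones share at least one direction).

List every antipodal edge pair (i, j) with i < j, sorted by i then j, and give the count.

α = atan 0.55 = 28.81°;  2α = 57.62°
n_0 = (+0.4567, +0.8896)
n_1 = (-0.2718, +0.9624)
n_2 = (-0.7932, +0.6089)
n_3 = (-0.8397, -0.5431)
n_4 = (+0.6049, -0.7963)
n_5 = (+0.9602, +0.2794)
  (0,1): δ = 137.06°  ·
  (0,2): δ = 100.34°  ·
  (0,3): δ = 29.93°  ✓
  (0,4): δ = 64.40°  ·
  (0,5): δ = 133.40°  ·
  (1,2): δ = 143.28°  ·
  (1,3): δ = 72.88°  ·
  (1,4): δ = 21.45°  ✓
  (1,5): δ = 90.46°  ·
  (2,3): δ = 109.59°  ·
  (2,4): δ = 15.27°  ✓
  (2,5): δ = 53.74°  ✓
  (3,4): δ = 85.67°  ·
  (3,5): δ = 16.67°  ✓
  (4,5): δ = 111.00°  ·
antipodal pairs: 5

count = 5; pairs: (0,3), (1,4), (2,4), (2,5), (3,5)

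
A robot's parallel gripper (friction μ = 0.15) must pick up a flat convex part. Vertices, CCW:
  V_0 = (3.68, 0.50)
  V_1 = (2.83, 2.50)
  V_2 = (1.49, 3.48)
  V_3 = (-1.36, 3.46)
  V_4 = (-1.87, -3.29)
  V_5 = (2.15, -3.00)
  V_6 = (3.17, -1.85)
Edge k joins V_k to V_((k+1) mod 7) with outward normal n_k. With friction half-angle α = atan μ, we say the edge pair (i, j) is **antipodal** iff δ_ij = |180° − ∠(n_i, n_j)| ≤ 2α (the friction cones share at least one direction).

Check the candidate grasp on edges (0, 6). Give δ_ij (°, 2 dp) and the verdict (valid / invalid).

δ = 144.73°, invalid

α = atan 0.15 = 8.53°;  2α = 17.06°
edge 0: e_0 = (-0.85, +2.00);  n_0 = (+0.9203, +0.3911)
edge 6: e_6 = (+0.51, +2.35);  n_6 = (+0.9773, -0.2121)
∠(n_0, n_6) = 35.27°
δ = |180° − 35.27°| = 144.73°
144.73° > 2α = 17.06°  →  invalid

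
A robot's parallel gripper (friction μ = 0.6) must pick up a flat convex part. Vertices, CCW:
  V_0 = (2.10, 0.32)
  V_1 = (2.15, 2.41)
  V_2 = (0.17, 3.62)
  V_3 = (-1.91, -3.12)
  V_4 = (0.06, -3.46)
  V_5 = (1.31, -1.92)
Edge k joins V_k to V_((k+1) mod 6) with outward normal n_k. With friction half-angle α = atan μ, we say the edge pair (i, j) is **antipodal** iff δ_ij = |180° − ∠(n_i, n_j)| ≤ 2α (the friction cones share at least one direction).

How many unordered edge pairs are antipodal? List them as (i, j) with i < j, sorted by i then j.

α = atan 0.6 = 30.96°;  2α = 61.93°
n_0 = (+0.9997, -0.0239)
n_1 = (+0.5215, +0.8533)
n_2 = (-0.9555, +0.2949)
n_3 = (-0.1701, -0.9854)
n_4 = (+0.7764, -0.6302)
n_5 = (+0.9431, -0.3326)
  (0,1): δ = 120.06°  ·
  (0,2): δ = 15.78°  ✓
  (0,3): δ = 81.58°  ·
  (0,4): δ = 142.30°  ·
  (0,5): δ = 161.94°  ·
  (1,2): δ = 75.72°  ·
  (1,3): δ = 21.64°  ✓
  (1,4): δ = 82.36°  ·
  (1,5): δ = 102.00°  ·
  (2,3): δ = 82.64°  ·
  (2,4): δ = 21.92°  ✓
  (2,5): δ = 2.28°  ✓
  (3,4): δ = 119.27°  ·
  (3,5): δ = 99.63°  ·
  (4,5): δ = 160.36°  ·
antipodal pairs: 4

count = 4; pairs: (0,2), (1,3), (2,4), (2,5)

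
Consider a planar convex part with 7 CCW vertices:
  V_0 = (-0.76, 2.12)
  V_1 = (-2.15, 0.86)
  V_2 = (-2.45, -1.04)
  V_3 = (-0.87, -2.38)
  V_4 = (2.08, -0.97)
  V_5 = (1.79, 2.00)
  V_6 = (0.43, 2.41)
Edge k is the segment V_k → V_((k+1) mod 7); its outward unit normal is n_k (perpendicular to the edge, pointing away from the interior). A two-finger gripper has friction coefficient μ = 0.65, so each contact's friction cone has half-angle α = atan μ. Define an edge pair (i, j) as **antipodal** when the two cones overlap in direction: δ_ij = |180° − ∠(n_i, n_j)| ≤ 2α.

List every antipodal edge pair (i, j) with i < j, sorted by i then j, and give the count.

α = atan 0.65 = 33.02°;  2α = 66.05°
n_0 = (-0.6716, +0.7409)
n_1 = (-0.9878, +0.1560)
n_2 = (-0.6468, -0.7627)
n_3 = (+0.4312, -0.9022)
n_4 = (+0.9953, +0.0972)
n_5 = (+0.2886, +0.9574)
n_6 = (-0.2368, +0.9716)
  (0,1): δ = 141.16°  ·
  (0,2): δ = 82.49°  ·
  (0,3): δ = 16.65°  ✓
  (0,4): δ = 53.39°  ✓
  (0,5): δ = 121.03°  ·
  (0,6): δ = 151.50°  ·
  (1,2): δ = 121.33°  ·
  (1,3): δ = 55.48°  ✓
  (1,4): δ = 14.55°  ✓
  (1,5): δ = 82.20°  ·
  (1,6): δ = 112.67°  ·
  (2,3): δ = 114.15°  ·
  (2,4): δ = 44.12°  ✓
  (2,5): δ = 23.52°  ✓
  (2,6): δ = 54.00°  ✓
  (3,4): δ = 109.97°  ·
  (3,5): δ = 42.32°  ✓
  (3,6): δ = 11.85°  ✓
  (4,5): δ = 112.35°  ·
  (4,6): δ = 81.88°  ·
  (5,6): δ = 149.53°  ·
antipodal pairs: 9

count = 9; pairs: (0,3), (0,4), (1,3), (1,4), (2,4), (2,5), (2,6), (3,5), (3,6)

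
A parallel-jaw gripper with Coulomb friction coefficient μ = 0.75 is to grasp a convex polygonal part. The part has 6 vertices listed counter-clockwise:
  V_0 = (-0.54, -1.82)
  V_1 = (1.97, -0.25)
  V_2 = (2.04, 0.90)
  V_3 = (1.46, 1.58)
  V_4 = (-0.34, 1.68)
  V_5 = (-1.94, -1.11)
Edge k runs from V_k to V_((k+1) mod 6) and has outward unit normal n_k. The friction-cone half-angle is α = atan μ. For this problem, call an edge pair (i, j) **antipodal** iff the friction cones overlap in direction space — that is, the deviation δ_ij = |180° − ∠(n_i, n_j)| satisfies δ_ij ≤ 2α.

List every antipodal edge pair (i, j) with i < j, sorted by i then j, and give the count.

count = 7; pairs: (0,3), (0,4), (1,4), (1,5), (2,4), (2,5), (3,5)

α = atan 0.75 = 36.87°;  2α = 73.74°
n_0 = (+0.5303, -0.8478)
n_1 = (+0.9982, -0.0608)
n_2 = (+0.7608, +0.6489)
n_3 = (+0.0555, +0.9985)
n_4 = (-0.8675, +0.4975)
n_5 = (-0.4523, -0.8919)
  (0,1): δ = 125.51°  ·
  (0,2): δ = 81.56°  ·
  (0,3): δ = 35.21°  ✓
  (0,4): δ = 28.14°  ✓
  (0,5): δ = 121.08°  ·
  (1,2): δ = 136.05°  ·
  (1,3): δ = 89.70°  ·
  (1,4): δ = 26.35°  ✓
  (1,5): δ = 66.59°  ✓
  (2,3): δ = 133.64°  ·
  (2,4): δ = 70.30°  ✓
  (2,5): δ = 22.65°  ✓
  (3,4): δ = 116.65°  ·
  (3,5): δ = 23.71°  ✓
  (4,5): δ = 87.06°  ·
antipodal pairs: 7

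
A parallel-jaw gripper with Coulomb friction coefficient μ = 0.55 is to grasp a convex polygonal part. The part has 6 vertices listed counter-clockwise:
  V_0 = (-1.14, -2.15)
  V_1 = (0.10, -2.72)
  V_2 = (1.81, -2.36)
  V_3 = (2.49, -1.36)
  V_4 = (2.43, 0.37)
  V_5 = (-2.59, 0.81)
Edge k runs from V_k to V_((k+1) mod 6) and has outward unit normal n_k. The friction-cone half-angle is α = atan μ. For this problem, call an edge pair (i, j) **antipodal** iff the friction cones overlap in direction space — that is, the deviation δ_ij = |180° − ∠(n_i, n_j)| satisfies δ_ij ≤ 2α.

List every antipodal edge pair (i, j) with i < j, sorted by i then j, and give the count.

α = atan 0.55 = 28.81°;  2α = 57.62°
n_0 = (-0.4177, -0.9086)
n_1 = (+0.2060, -0.9785)
n_2 = (+0.8269, -0.5623)
n_3 = (+0.9994, +0.0347)
n_4 = (+0.0873, +0.9962)
n_5 = (-0.8980, -0.4399)
  (0,1): δ = 143.42°  ·
  (0,2): δ = 99.53°  ·
  (0,3): δ = 63.33°  ·
  (0,4): δ = 19.68°  ✓
  (0,5): δ = 140.79°  ·
  (1,2): δ = 136.10°  ·
  (1,3): δ = 99.90°  ·
  (1,4): δ = 16.90°  ✓
  (1,5): δ = 104.21°  ·
  (2,3): δ = 143.80°  ·
  (2,4): δ = 60.79°  ·
  (2,5): δ = 60.31°  ·
  (3,4): δ = 97.00°  ·
  (3,5): δ = 24.11°  ✓
  (4,5): δ = 58.89°  ·
antipodal pairs: 3

count = 3; pairs: (0,4), (1,4), (3,5)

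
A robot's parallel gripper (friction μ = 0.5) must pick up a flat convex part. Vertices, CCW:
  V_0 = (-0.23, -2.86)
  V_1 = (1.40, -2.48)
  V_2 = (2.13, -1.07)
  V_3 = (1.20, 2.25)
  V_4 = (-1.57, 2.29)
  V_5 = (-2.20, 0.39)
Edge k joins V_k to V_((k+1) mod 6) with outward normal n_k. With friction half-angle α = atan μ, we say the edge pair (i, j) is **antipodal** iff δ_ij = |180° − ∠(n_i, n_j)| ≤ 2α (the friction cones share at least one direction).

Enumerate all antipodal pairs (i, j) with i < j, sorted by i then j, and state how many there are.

count = 4; pairs: (0,3), (1,4), (2,4), (2,5)

α = atan 0.5 = 26.57°;  2α = 53.13°
n_0 = (+0.2270, -0.9739)
n_1 = (+0.8880, -0.4598)
n_2 = (+0.9629, +0.2697)
n_3 = (+0.0144, +0.9999)
n_4 = (-0.9492, +0.3147)
n_5 = (-0.8552, -0.5184)
  (0,1): δ = 130.49°  ·
  (0,2): δ = 87.47°  ·
  (0,3): δ = 13.95°  ✓
  (0,4): δ = 58.53°  ·
  (0,5): δ = 108.10°  ·
  (1,2): δ = 136.98°  ·
  (1,3): δ = 63.46°  ·
  (1,4): δ = 9.03°  ✓
  (1,5): δ = 58.59°  ·
  (2,3): δ = 106.48°  ·
  (2,4): δ = 33.99°  ✓
  (2,5): δ = 15.57°  ✓
  (3,4): δ = 107.52°  ·
  (3,5): δ = 57.95°  ·
  (4,5): δ = 130.43°  ·
antipodal pairs: 4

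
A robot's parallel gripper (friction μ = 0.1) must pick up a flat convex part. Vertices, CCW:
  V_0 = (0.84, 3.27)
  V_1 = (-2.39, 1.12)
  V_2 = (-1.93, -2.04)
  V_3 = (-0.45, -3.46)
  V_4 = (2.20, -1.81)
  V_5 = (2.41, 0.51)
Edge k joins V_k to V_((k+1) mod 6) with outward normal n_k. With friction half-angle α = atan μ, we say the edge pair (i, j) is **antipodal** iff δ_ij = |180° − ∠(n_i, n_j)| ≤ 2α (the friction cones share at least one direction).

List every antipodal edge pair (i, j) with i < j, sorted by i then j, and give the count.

count = 1; pairs: (0,3)

α = atan 0.1 = 5.71°;  2α = 11.42°
n_0 = (-0.5541, +0.8324)
n_1 = (-0.9896, -0.1441)
n_2 = (-0.6923, -0.7216)
n_3 = (+0.5286, -0.8489)
n_4 = (+0.9959, -0.0901)
n_5 = (+0.8692, +0.4944)
  (0,1): δ = 115.37°  ·
  (0,2): δ = 77.46°  ·
  (0,3): δ = 1.74°  ✓
  (0,4): δ = 51.18°  ·
  (0,5): δ = 85.98°  ·
  (1,2): δ = 142.10°  ·
  (1,3): δ = 66.37°  ·
  (1,4): δ = 13.45°  ·
  (1,5): δ = 21.35°  ·
  (2,3): δ = 104.28°  ·
  (2,4): δ = 51.36°  ·
  (2,5): δ = 16.55°  ·
  (3,4): δ = 127.08°  ·
  (3,5): δ = 92.28°  ·
  (4,5): δ = 145.19°  ·
antipodal pairs: 1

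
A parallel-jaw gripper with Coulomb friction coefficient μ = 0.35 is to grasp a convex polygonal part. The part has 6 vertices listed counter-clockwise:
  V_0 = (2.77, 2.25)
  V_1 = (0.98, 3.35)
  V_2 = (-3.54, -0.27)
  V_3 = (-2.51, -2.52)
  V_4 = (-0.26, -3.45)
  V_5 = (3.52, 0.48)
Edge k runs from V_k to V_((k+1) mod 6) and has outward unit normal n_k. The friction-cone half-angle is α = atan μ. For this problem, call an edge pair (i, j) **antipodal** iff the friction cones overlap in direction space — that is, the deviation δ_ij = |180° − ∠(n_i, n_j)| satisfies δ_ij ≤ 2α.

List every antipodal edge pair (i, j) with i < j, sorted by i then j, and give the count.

α = atan 0.35 = 19.29°;  2α = 38.58°
n_0 = (+0.5236, +0.8520)
n_1 = (-0.6251, +0.7805)
n_2 = (-0.9093, -0.4162)
n_3 = (-0.3820, -0.9242)
n_4 = (+0.7207, -0.6932)
n_5 = (+0.9208, +0.3901)
  (0,1): δ = 109.74°  ·
  (0,2): δ = 33.83°  ✓
  (0,3): δ = 9.11°  ✓
  (0,4): δ = 77.69°  ·
  (0,5): δ = 144.54°  ·
  (1,2): δ = 104.09°  ·
  (1,3): δ = 61.15°  ·
  (1,4): δ = 7.42°  ✓
  (1,5): δ = 74.27°  ·
  (2,3): δ = 137.05°  ·
  (2,4): δ = 68.48°  ·
  (2,5): δ = 1.63°  ✓
  (3,4): δ = 111.43°  ·
  (3,5): δ = 44.58°  ·
  (4,5): δ = 113.15°  ·
antipodal pairs: 4

count = 4; pairs: (0,2), (0,3), (1,4), (2,5)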